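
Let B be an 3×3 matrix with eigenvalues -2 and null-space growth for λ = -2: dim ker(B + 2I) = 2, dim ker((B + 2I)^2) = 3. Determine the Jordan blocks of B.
λ = -2: successive nullity increments [2, 1] count blocks of size ≥ k; block sizes are [2, 1].

Jordan blocks: (-2, 2), (-2, 1)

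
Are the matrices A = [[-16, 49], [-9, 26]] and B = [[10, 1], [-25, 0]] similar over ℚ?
Yes.

Two matrices over a field are similar if and only if they have the same invariant factors.

Both A and B have characteristic polynomial (x - 5)^2 and minimal polynomial (x - 5)^2. Computing further, both have invariant factors (x - 5)^2. Hence A and B are similar.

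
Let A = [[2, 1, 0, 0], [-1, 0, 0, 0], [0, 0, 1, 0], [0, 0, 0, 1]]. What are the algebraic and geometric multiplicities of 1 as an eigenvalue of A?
The characteristic polynomial is (x - 1)^4, so the factor x - 1 appears with exponent 4: the algebraic multiplicity is 4.

rank(A - I) = 1, so the eigenspace has dimension 4 - 1 = 3: the geometric multiplicity is 3.

Since 3 < 4, A is not diagonalizable.

algebraic multiplicity 4, geometric multiplicity 3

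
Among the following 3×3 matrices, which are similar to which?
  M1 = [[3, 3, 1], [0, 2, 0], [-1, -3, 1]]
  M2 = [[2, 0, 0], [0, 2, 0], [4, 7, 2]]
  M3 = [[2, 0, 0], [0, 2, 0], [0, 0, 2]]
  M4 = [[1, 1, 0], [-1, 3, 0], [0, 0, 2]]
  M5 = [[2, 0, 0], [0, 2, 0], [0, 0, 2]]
Characteristic polynomials: χ_{M1} = (x - 2)^3, χ_{M2} = (x - 2)^3, χ_{M3} = (x - 2)^3, χ_{M4} = (x - 2)^3, χ_{M5} = (x - 2)^3.

{M1, M2, M4}: invariant factors x - 2, (x - 2)^2.

{M3, M5}: invariant factors x - 2, x - 2, x - 2.

Matrices are similar if and only if their invariant-factor lists agree; the partition into similarity classes is {M1, M2, M4}, {M3, M5}.

2 classes: {M1, M2, M4}, {M3, M5}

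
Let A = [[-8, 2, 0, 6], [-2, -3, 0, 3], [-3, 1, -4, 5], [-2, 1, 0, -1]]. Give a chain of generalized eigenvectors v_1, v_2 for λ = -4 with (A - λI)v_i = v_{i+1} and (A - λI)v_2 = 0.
v_1 = [[0, 1, 0, 0]]^T, v_2 = [[2, 1, 1, 1]]^T

We seek v_1 ∈ ker((A + 4I)^2) \ ker(A + 4I), then set v_{i+1} = (A + 4I) v_i.

One such chain is v_1 = [[0, 1, 0, 0]]^T, v_2 = [[2, 1, 1, 1]]^T. Check: (A + 4I) v_2 = [[0, 0, 0, 0]]^T = 0.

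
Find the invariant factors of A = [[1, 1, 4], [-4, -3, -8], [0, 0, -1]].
The Jordan structure of A has elementary divisors (x + 1)^2, (x + 1). Arranging the block sizes at each eigenvalue in decreasing order and taking row products gives the invariant factors.

Invariant factors (smallest first, each dividing the next): x + 1, (x + 1)^2.

Check: the last factor (x + 1)^2 is the minimal polynomial, and the product (x + 1)^3 is the characteristic polynomial.

x + 1, (x + 1)^2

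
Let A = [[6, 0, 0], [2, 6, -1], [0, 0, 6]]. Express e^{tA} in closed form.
e^{tA} = [[e^{6*t}, 0, 0], [2*t*e^{6*t}, e^{6*t}, -t*e^{6*t}], [0, 0, e^{6*t}]]

A has Jordan form J = [[6, 1, 0], [0, 6, 0], [0, 0, 6]] with A = PJP^{-1}, so e^{tA} = P e^{tJ} P^{-1}.

For a Jordan block J_k(λ), e^{tJ_k(λ)} = e^{λt} · (I + tN + t^2 N^2/2! + ... + t^{k-1} N^{k-1}/(k-1)!) where N is the nilpotent superdiagonal part.

Assembling the blocks and conjugating back gives the entries of e^{tA} as shown above.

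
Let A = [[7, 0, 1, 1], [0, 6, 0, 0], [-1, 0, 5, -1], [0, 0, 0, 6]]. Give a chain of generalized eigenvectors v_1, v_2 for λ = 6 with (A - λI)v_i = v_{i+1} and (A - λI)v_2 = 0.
We seek v_1 ∈ ker((A - 6I)^2) \ ker(A - 6I), then set v_{i+1} = (A - 6I) v_i.

One such chain is v_1 = [[0, 1, 1, 0]]^T, v_2 = [[1, 0, -1, 0]]^T. Check: (A - 6I) v_2 = [[0, 0, 0, 0]]^T = 0.

v_1 = [[0, 1, 1, 0]]^T, v_2 = [[1, 0, -1, 0]]^T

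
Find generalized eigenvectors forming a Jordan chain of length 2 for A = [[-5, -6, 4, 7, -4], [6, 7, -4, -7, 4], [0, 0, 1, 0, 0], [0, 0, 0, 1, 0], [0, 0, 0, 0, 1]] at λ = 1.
We seek v_1 ∈ ker((A - I)^2) \ ker(A - I), then set v_{i+1} = (A - I) v_i.

One such chain is v_1 = [[0, 0, -3, -1, -5]]^T, v_2 = [[1, -1, 0, 0, 0]]^T. Check: (A - I) v_2 = [[0, 0, 0, 0, 0]]^T = 0.

v_1 = [[0, 0, -3, -1, -5]]^T, v_2 = [[1, -1, 0, 0, 0]]^T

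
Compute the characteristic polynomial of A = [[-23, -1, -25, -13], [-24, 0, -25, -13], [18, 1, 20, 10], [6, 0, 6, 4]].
χ_A(x) = (x - 1)^3(x + 2)

xI - A = [[x + 23, 1, 25, 13], [24, x, 25, 13], [-18, -1, x - 20, -10], [-6, 0, -6, x - 4]].

Expanding det(xI - A) along the first row:
det(xI - A) = + (x + 23)·det([[x, 25, 13], [-1, x - 20, -10], [0, -6, x - 4]]) - (1)·det([[24, 25, 13], [-18, x - 20, -10], [-6, -6, x - 4]]) + (25)·det([[24, x, 13], [-18, -1, -10], [-6, 0, x - 4]]) - (13)·det([[24, x, 25], [-18, -1, x - 20], [-6, 0, -6]]).

Evaluating gives χ_A(x) = x^4 - x^3 - 3x^2 + 5x - 2 = (x - 1)^3(x + 2).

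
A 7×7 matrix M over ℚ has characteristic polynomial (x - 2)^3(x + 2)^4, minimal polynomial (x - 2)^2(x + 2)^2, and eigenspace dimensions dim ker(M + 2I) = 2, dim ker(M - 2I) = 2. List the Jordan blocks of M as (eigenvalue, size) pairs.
Jordan blocks: (-2, 2), (-2, 2), (2, 2), (2, 1)

λ = -2: algebraic multiplicity 4 (exponent in χ_M), largest block size 2 (exponent in m_M), 2 blocks (geometric multiplicity). These force block sizes [2, 2].
λ = 2: algebraic multiplicity 3 (exponent in χ_M), largest block size 2 (exponent in m_M), 2 blocks (geometric multiplicity). These force block sizes [2, 1].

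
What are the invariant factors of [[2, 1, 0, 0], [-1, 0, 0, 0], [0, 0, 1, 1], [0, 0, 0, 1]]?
(x - 1)^2, (x - 1)^2

The Jordan structure of A has elementary divisors (x - 1)^2, (x - 1)^2. Arranging the block sizes at each eigenvalue in decreasing order and taking row products gives the invariant factors.

Invariant factors (smallest first, each dividing the next): (x - 1)^2, (x - 1)^2.

Check: the last factor (x - 1)^2 is the minimal polynomial, and the product (x - 1)^4 is the characteristic polynomial.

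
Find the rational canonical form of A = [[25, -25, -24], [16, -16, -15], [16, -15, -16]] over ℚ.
R = [[0, 0, -9], [1, 0, -15], [0, 1, -7]]

The invariant factors of A (the non-unit diagonal entries of the Smith normal form of xI - A over ℚ[x]) are (x + 1)(x + 3)^2, each dividing the next. The characteristic polynomial is their product, (x + 1)(x + 3)^2.

The rational canonical form is the block-diagonal matrix of companion matrices C(f_i):
R = [[0, 0, -9], [1, 0, -15], [0, 1, -7]].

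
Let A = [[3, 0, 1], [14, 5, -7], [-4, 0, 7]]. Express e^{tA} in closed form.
A has Jordan form J = [[5, 1, 0], [0, 5, 0], [0, 0, 5]] with A = PJP^{-1}, so e^{tA} = P e^{tJ} P^{-1}.

For a Jordan block J_k(λ), e^{tJ_k(λ)} = e^{λt} · (I + tN + t^2 N^2/2! + ... + t^{k-1} N^{k-1}/(k-1)!) where N is the nilpotent superdiagonal part.

Assembling the blocks and conjugating back gives the entries of e^{tA} as shown above.

e^{tA} = [[(1 - 2*t)*e^{5*t}, 0, t*e^{5*t}], [14*t*e^{5*t}, e^{5*t}, -7*t*e^{5*t}], [-4*t*e^{5*t}, 0, (2*t + 1)*e^{5*t}]]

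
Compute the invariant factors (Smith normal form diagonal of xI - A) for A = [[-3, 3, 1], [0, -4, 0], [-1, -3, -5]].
The Jordan structure of A has elementary divisors (x + 4)^2, (x + 4). Arranging the block sizes at each eigenvalue in decreasing order and taking row products gives the invariant factors.

Invariant factors (smallest first, each dividing the next): x + 4, (x + 4)^2.

Check: the last factor (x + 4)^2 is the minimal polynomial, and the product (x + 4)^3 is the characteristic polynomial.

x + 4, (x + 4)^2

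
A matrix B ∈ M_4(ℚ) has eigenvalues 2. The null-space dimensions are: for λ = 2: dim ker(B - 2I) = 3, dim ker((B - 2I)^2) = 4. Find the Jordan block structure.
λ = 2: successive nullity increments [3, 1] count blocks of size ≥ k; block sizes are [2, 1, 1].

Jordan blocks: (2, 2), (2, 1), (2, 1)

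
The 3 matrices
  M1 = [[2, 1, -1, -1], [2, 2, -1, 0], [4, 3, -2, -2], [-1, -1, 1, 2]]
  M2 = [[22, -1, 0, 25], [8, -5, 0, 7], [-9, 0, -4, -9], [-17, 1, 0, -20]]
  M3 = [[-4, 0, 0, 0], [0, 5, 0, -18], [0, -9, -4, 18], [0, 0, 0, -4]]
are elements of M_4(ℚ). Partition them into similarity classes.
3 classes: {M1}, {M2}, {M3}

Characteristic polynomials: χ_{M1} = (x - 1)^4, χ_{M2} = (x - 5)(x + 4)^3, χ_{M3} = (x - 5)(x + 4)^3.

{M1}: invariant factors (x - 1)^2, (x - 1)^2.

{M2}: invariant factors x + 4, (x - 5)(x + 4)^2.

{M3}: invariant factors x + 4, x + 4, (x - 5)(x + 4).

Matrices are similar if and only if their invariant-factor lists agree; the partition into similarity classes is {M1}, {M2}, {M3}.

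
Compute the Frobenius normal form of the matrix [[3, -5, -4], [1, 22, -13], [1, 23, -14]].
R = [[0, 0, -36], [1, 0, -24], [0, 1, 11]]

The invariant factors of A (the non-unit diagonal entries of the Smith normal form of xI - A over ℚ[x]) are (x - 6)^2(x + 1), each dividing the next. The characteristic polynomial is their product, (x - 6)^2(x + 1).

The rational canonical form is the block-diagonal matrix of companion matrices C(f_i):
R = [[0, 0, -36], [1, 0, -24], [0, 1, 11]].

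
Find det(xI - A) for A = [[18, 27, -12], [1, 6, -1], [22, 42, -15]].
χ_A(x) = (x - 3)^3

xI - A = [[x - 18, -27, 12], [-1, x - 6, 1], [-22, -42, x + 15]].

Expanding det(xI - A) along the first row:
det(xI - A) = + (x - 18)·det([[x - 6, 1], [-42, x + 15]]) - (-27)·det([[-1, 1], [-22, x + 15]]) + (12)·det([[-1, x - 6], [-22, -42]]).

Evaluating gives χ_A(x) = x^3 - 9x^2 + 27x - 27 = (x - 3)^3.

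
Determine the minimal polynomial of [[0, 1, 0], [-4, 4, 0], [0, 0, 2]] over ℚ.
The characteristic polynomial factors as (x - 2)^3. The minimal polynomial is ∏(x - λ)^{k_λ} where k_λ is the size of the largest Jordan block at λ.

For λ = 2: rank(A - 2I) = 1, and the largest Jordan block has size 2 (the smallest k with rank((A - 2I)^k) = rank((A - 2I)^(k+1))).

So m_A(x) = (x - 2)^2.

m_A(x) = (x - 2)^2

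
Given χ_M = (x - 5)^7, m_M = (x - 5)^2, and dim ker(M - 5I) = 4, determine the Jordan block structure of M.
λ = 5: algebraic multiplicity 7 (exponent in χ_M), largest block size 2 (exponent in m_M), 4 blocks (geometric multiplicity). These force block sizes [2, 2, 2, 1].

Jordan blocks: (5, 2), (5, 2), (5, 2), (5, 1)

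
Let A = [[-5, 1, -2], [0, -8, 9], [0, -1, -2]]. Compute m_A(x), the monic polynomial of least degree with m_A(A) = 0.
m_A(x) = (x + 5)^3

The characteristic polynomial factors as (x + 5)^3. The minimal polynomial is ∏(x - λ)^{k_λ} where k_λ is the size of the largest Jordan block at λ.

For λ = -5: rank(A + 5I) = 2, and the largest Jordan block has size 3 (the smallest k with rank((A + 5I)^k) = rank((A + 5I)^(k+1))).

So m_A(x) = (x + 5)^3.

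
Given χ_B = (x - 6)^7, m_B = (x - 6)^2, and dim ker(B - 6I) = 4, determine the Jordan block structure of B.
λ = 6: algebraic multiplicity 7 (exponent in χ_B), largest block size 2 (exponent in m_B), 4 blocks (geometric multiplicity). These force block sizes [2, 2, 2, 1].

Jordan blocks: (6, 2), (6, 2), (6, 2), (6, 1)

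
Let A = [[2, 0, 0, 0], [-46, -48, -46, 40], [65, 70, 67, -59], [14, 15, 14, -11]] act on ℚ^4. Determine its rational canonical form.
R = [[2, 0, 0, 0], [0, 0, 0, 18], [0, 1, 0, -21], [0, 0, 1, 8]]

The invariant factors of A (the non-unit diagonal entries of the Smith normal form of xI - A over ℚ[x]) are x - 2, (x - 3)^2(x - 2), each dividing the next. The characteristic polynomial is their product, (x - 3)^2(x - 2)^2.

The rational canonical form is the block-diagonal matrix of companion matrices C(f_i):
R = [[2, 0, 0, 0], [0, 0, 0, 18], [0, 1, 0, -21], [0, 0, 1, 8]].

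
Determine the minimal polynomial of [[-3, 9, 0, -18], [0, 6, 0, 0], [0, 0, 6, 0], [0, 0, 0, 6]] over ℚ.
m_A(x) = (x - 6)(x + 3)

The characteristic polynomial factors as (x - 6)^3(x + 3). The minimal polynomial is ∏(x - λ)^{k_λ} where k_λ is the size of the largest Jordan block at λ.

For λ = -3: rank(A + 3I) = 3, and the largest Jordan block has size 1 (the smallest k with rank((A + 3I)^k) = rank((A + 3I)^(k+1))).
For λ = 6: rank(A - 6I) = 1, and the largest Jordan block has size 1 (the smallest k with rank((A - 6I)^k) = rank((A - 6I)^(k+1))).

So m_A(x) = (x - 6)(x + 3).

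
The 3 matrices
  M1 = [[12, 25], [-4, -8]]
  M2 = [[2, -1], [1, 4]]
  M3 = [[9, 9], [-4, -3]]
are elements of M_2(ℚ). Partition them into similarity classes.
2 classes: {M1}, {M2, M3}

Characteristic polynomials: χ_{M1} = (x - 2)^2, χ_{M2} = (x - 3)^2, χ_{M3} = (x - 3)^2.

{M1}: invariant factors (x - 2)^2.

{M2, M3}: invariant factors (x - 3)^2.

Matrices are similar if and only if their invariant-factor lists agree; the partition into similarity classes is {M1}, {M2, M3}.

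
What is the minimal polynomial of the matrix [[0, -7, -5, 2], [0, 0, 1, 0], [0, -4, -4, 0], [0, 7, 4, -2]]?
m_A(x) = x(x + 2)^3

The characteristic polynomial factors as x(x + 2)^3. The minimal polynomial is ∏(x - λ)^{k_λ} where k_λ is the size of the largest Jordan block at λ.

For λ = -2: rank(A + 2I) = 3, and the largest Jordan block has size 3 (the smallest k with rank((A + 2I)^k) = rank((A + 2I)^(k+1))).
For λ = 0: rank(A) = 3, and the largest Jordan block has size 1 (the smallest k with rank(A^k) = rank(A^(k+1))).

So m_A(x) = x(x + 2)^3.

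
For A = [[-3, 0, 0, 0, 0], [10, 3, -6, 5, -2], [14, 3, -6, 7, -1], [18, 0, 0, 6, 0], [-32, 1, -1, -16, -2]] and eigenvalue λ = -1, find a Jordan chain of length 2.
v_1 = [[0, 0, 0, 0, 1]]^T, v_2 = [[0, -2, -1, 0, -1]]^T

We seek v_1 ∈ ker((A + I)^2) \ ker(A + I), then set v_{i+1} = (A + I) v_i.

One such chain is v_1 = [[0, 0, 0, 0, 1]]^T, v_2 = [[0, -2, -1, 0, -1]]^T. Check: (A + I) v_2 = [[0, 0, 0, 0, 0]]^T = 0.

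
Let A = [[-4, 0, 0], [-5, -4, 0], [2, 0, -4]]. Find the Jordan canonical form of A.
The characteristic polynomial is det(xI - A) = (x + 4)^3, so the eigenvalues are -4 (algebraic multiplicity 3).

For λ = -4: rank(A + 4I) = 1, rank((A + 4I)^2) = 0. The eigenspace has dimension 3 - 1 = 2, so there are 2 Jordan blocks; the rank sequence gives block sizes [2, 1].

Assembling the blocks gives the Jordan form J above.

J = [[-4, 1, 0], [0, -4, 0], [0, 0, -4]]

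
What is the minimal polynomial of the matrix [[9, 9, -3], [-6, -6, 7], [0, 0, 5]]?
The characteristic polynomial factors as x(x - 5)(x - 3). The minimal polynomial is ∏(x - λ)^{k_λ} where k_λ is the size of the largest Jordan block at λ.

For λ = 0: rank(A) = 2, and the largest Jordan block has size 1 (the smallest k with rank(A^k) = rank(A^(k+1))).
For λ = 3: rank(A - 3I) = 2, and the largest Jordan block has size 1 (the smallest k with rank((A - 3I)^k) = rank((A - 3I)^(k+1))).
For λ = 5: rank(A - 5I) = 2, and the largest Jordan block has size 1 (the smallest k with rank((A - 5I)^k) = rank((A - 5I)^(k+1))).

So m_A(x) = x(x - 5)(x - 3).

m_A(x) = x(x - 5)(x - 3)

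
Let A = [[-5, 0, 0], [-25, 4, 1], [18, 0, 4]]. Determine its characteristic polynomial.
χ_A(x) = (x - 4)^2(x + 5)

xI - A = [[x + 5, 0, 0], [25, x - 4, -1], [-18, 0, x - 4]].

Expanding det(xI - A) along the first row:
det(xI - A) = + (x + 5)·det([[x - 4, -1], [0, x - 4]]) - (0)·det([[25, -1], [-18, x - 4]]) + (0)·det([[25, x - 4], [-18, 0]]).

Evaluating gives χ_A(x) = x^3 - 3x^2 - 24x + 80 = (x - 4)^2(x + 5).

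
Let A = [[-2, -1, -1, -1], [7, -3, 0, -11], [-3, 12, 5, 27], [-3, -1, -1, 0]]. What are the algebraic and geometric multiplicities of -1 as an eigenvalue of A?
algebraic multiplicity 2, geometric multiplicity 1

The characteristic polynomial is (x - 1)^2(x + 1)^2, so the factor x + 1 appears with exponent 2: the algebraic multiplicity is 2.

rank(A + I) = 3, so the eigenspace has dimension 4 - 3 = 1: the geometric multiplicity is 1.

Since 1 < 2, A is not diagonalizable.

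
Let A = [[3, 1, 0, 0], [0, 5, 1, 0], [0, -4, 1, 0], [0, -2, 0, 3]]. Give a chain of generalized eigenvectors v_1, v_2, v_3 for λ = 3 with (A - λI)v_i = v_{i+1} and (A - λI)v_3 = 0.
We seek v_1 ∈ ker((A - 3I)^3) \ ker((A - 3I)^2), then set v_{i+1} = (A - 3I) v_i.

One such chain is v_1 = [[0, 0, 1, 0]]^T, v_2 = [[0, 1, -2, 0]]^T, v_3 = [[1, 0, 0, -2]]^T. Check: (A - 3I) v_3 = [[0, 0, 0, 0]]^T = 0.

v_1 = [[0, 0, 1, 0]]^T, v_2 = [[0, 1, -2, 0]]^T, v_3 = [[1, 0, 0, -2]]^T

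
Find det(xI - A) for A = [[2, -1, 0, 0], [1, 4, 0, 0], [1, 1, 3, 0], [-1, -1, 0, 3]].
χ_A(x) = (x - 3)^4

xI - A = [[x - 2, 1, 0, 0], [-1, x - 4, 0, 0], [-1, -1, x - 3, 0], [1, 1, 0, x - 3]].

Expanding det(xI - A) along the first row:
det(xI - A) = + (x - 2)·det([[x - 4, 0, 0], [-1, x - 3, 0], [1, 0, x - 3]]) - (1)·det([[-1, 0, 0], [-1, x - 3, 0], [1, 0, x - 3]]) + (0)·det([[-1, x - 4, 0], [-1, -1, 0], [1, 1, x - 3]]) - (0)·det([[-1, x - 4, 0], [-1, -1, x - 3], [1, 1, 0]]).

Evaluating gives χ_A(x) = x^4 - 12x^3 + 54x^2 - 108x + 81 = (x - 3)^4.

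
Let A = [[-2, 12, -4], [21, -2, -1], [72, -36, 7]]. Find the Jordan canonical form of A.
The characteristic polynomial is det(xI - A) = (x - 4)^2(x + 5), so the eigenvalues are -5 (algebraic multiplicity 1), 4 (algebraic multiplicity 2).

For λ = -5: algebraic multiplicity 1 gives one 1×1 block.

For λ = 4: rank(A - 4I) = 2, rank((A - 4I)^2) = 1. The eigenspace has dimension 3 - 2 = 1, so there is 1 Jordan block; the rank sequence gives block sizes [2].

Assembling the blocks gives the Jordan form J above.

J = [[-5, 0, 0], [0, 4, 1], [0, 0, 4]]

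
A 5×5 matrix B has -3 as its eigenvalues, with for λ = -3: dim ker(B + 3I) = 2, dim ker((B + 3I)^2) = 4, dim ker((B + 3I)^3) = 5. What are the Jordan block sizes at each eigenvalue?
Jordan blocks: (-3, 3), (-3, 2)

λ = -3: successive nullity increments [2, 2, 1] count blocks of size ≥ k; block sizes are [3, 2].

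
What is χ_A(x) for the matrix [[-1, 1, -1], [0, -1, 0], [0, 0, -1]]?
xI - A = [[x + 1, -1, 1], [0, x + 1, 0], [0, 0, x + 1]].

Expanding det(xI - A) along the first row:
det(xI - A) = + (x + 1)·det([[x + 1, 0], [0, x + 1]]) - (-1)·det([[0, 0], [0, x + 1]]) + (1)·det([[0, x + 1], [0, 0]]).

Evaluating gives χ_A(x) = x^3 + 3x^2 + 3x + 1 = (x + 1)^3.

χ_A(x) = (x + 1)^3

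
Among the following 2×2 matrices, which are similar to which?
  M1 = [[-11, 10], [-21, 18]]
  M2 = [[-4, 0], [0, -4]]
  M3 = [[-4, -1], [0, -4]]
Characteristic polynomials: χ_{M1} = (x - 4)(x - 3), χ_{M2} = (x + 4)^2, χ_{M3} = (x + 4)^2.

{M1}: invariant factors (x - 4)(x - 3).

{M2}: invariant factors x + 4, x + 4.

{M3}: invariant factors (x + 4)^2.

Matrices are similar if and only if their invariant-factor lists agree; the partition into similarity classes is {M1}, {M2}, {M3}.

3 classes: {M1}, {M2}, {M3}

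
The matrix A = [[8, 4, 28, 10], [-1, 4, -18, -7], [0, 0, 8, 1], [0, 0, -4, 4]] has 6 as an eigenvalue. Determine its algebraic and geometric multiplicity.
algebraic multiplicity 4, geometric multiplicity 2

The characteristic polynomial is (x - 6)^4, so the factor x - 6 appears with exponent 4: the algebraic multiplicity is 4.

rank(A - 6I) = 2, so the eigenspace has dimension 4 - 2 = 2: the geometric multiplicity is 2.

Since 2 < 4, A is not diagonalizable.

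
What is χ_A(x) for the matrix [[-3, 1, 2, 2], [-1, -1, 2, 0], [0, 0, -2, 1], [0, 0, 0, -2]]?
xI - A = [[x + 3, -1, -2, -2], [1, x + 1, -2, 0], [0, 0, x + 2, -1], [0, 0, 0, x + 2]].

Expanding det(xI - A) along the first row:
det(xI - A) = + (x + 3)·det([[x + 1, -2, 0], [0, x + 2, -1], [0, 0, x + 2]]) - (-1)·det([[1, -2, 0], [0, x + 2, -1], [0, 0, x + 2]]) + (-2)·det([[1, x + 1, 0], [0, 0, -1], [0, 0, x + 2]]) - (-2)·det([[1, x + 1, -2], [0, 0, x + 2], [0, 0, 0]]).

Evaluating gives χ_A(x) = x^4 + 8x^3 + 24x^2 + 32x + 16 = (x + 2)^4.

χ_A(x) = (x + 2)^4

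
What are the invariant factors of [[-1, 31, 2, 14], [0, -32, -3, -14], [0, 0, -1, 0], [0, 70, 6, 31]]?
The Jordan structure of A has elementary divisors (x + 4), (x + 1)^2, (x - 3). Arranging the block sizes at each eigenvalue in decreasing order and taking row products gives the invariant factors.

Invariant factors (smallest first, each dividing the next): (x - 3)(x + 1)^2(x + 4).

Check: the last factor (x - 3)(x + 1)^2(x + 4) is the minimal polynomial, and the product (x - 3)(x + 1)^2(x + 4) is the characteristic polynomial.

(x - 3)(x + 1)^2(x + 4)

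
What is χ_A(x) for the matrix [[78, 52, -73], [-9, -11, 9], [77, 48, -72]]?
χ_A(x) = (x - 5)(x + 5)^2

xI - A = [[x - 78, -52, 73], [9, x + 11, -9], [-77, -48, x + 72]].

Expanding det(xI - A) along the first row:
det(xI - A) = + (x - 78)·det([[x + 11, -9], [-48, x + 72]]) - (-52)·det([[9, -9], [-77, x + 72]]) + (73)·det([[9, x + 11], [-77, -48]]).

Evaluating gives χ_A(x) = x^3 + 5x^2 - 25x - 125 = (x - 5)(x + 5)^2.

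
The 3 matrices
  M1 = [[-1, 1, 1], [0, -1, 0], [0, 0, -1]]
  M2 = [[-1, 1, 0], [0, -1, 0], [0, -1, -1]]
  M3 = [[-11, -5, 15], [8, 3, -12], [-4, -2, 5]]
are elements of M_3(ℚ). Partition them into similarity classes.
1 class: {M1, M2, M3}

Characteristic polynomials: χ_{M1} = (x + 1)^3, χ_{M2} = (x + 1)^3, χ_{M3} = (x + 1)^3.

{M1, M2, M3}: invariant factors x + 1, (x + 1)^2.

Matrices are similar if and only if their invariant-factor lists agree; the partition into similarity classes is {M1, M2, M3}.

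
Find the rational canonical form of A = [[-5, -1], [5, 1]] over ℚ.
The invariant factors of A (the non-unit diagonal entries of the Smith normal form of xI - A over ℚ[x]) are x(x + 4), each dividing the next. The characteristic polynomial is their product, x(x + 4).

The rational canonical form is the block-diagonal matrix of companion matrices C(f_i):
R = [[0, 0], [1, -4]].

R = [[0, 0], [1, -4]]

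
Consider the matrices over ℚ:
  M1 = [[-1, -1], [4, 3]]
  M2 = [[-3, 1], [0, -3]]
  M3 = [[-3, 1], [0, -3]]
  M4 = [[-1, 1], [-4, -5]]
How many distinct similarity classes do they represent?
Characteristic polynomials: χ_{M1} = (x - 1)^2, χ_{M2} = (x + 3)^2, χ_{M3} = (x + 3)^2, χ_{M4} = (x + 3)^2.

{M1}: invariant factors (x - 1)^2.

{M2, M3, M4}: invariant factors (x + 3)^2.

Matrices are similar if and only if their invariant-factor lists agree; the partition into similarity classes is {M1}, {M2, M3, M4}.

2 classes: {M1}, {M2, M3, M4}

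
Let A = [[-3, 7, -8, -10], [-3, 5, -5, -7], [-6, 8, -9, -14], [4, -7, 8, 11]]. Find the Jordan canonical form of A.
The characteristic polynomial is det(xI - A) = (x - 1)^4, so the eigenvalues are 1 (algebraic multiplicity 4).

For λ = 1: rank(A - I) = 2, rank((A - I)^2) = 1, rank((A - I)^3) = 0. The eigenspace has dimension 4 - 2 = 2, so there are 2 Jordan blocks; the rank sequence gives block sizes [3, 1].

Assembling the blocks gives the Jordan form J above.

J = [[1, 1, 0, 0], [0, 1, 1, 0], [0, 0, 1, 0], [0, 0, 0, 1]]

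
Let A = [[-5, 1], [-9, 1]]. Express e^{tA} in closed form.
e^{tA} = [[(1 - 3*t)*e^{-2*t}, t*e^{-2*t}], [-9*t*e^{-2*t}, (3*t + 1)*e^{-2*t}]]

A has Jordan form J = [[-2, 1], [0, -2]] with A = PJP^{-1}, so e^{tA} = P e^{tJ} P^{-1}.

For a Jordan block J_k(λ), e^{tJ_k(λ)} = e^{λt} · (I + tN + t^2 N^2/2! + ... + t^{k-1} N^{k-1}/(k-1)!) where N is the nilpotent superdiagonal part.

Assembling the blocks and conjugating back gives the entries of e^{tA} as shown above.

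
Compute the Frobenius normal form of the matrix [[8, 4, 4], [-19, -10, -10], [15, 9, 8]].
R = [[0, 0, 4], [1, 0, -10], [0, 1, 6]]

The invariant factors of A (the non-unit diagonal entries of the Smith normal form of xI - A over ℚ[x]) are (x - 2)(x^2 - 4x + 2), each dividing the next. The characteristic polynomial is their product, (x - 2)(x^2 - 4x + 2).

The rational canonical form is the block-diagonal matrix of companion matrices C(f_i):
R = [[0, 0, 4], [1, 0, -10], [0, 1, 6]].

Note the characteristic polynomial does not split into linear factors over ℚ, so A has no Jordan form over ℚ; the rational canonical form exists over any field.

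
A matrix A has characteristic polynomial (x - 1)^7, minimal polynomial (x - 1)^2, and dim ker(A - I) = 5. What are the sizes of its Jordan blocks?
Jordan blocks: (1, 2), (1, 2), (1, 1), (1, 1), (1, 1)

λ = 1: algebraic multiplicity 7 (exponent in χ_A), largest block size 2 (exponent in m_A), 5 blocks (geometric multiplicity). These force block sizes [2, 2, 1, 1, 1].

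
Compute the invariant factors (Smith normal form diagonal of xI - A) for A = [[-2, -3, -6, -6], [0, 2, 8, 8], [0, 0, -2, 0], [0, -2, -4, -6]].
The Jordan structure of A has elementary divisors (x + 2)^2, (x + 2), (x + 2). Arranging the block sizes at each eigenvalue in decreasing order and taking row products gives the invariant factors.

Invariant factors (smallest first, each dividing the next): x + 2, x + 2, (x + 2)^2.

Check: the last factor (x + 2)^2 is the minimal polynomial, and the product (x + 2)^4 is the characteristic polynomial.

x + 2, x + 2, (x + 2)^2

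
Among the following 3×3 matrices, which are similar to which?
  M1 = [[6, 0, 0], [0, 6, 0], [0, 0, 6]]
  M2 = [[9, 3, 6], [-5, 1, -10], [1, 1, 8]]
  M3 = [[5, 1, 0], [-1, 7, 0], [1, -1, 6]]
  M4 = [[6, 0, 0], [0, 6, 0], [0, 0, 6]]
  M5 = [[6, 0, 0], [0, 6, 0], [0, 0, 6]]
Characteristic polynomials: χ_{M1} = (x - 6)^3, χ_{M2} = (x - 6)^3, χ_{M3} = (x - 6)^3, χ_{M4} = (x - 6)^3, χ_{M5} = (x - 6)^3.

{M1, M4, M5}: invariant factors x - 6, x - 6, x - 6.

{M2, M3}: invariant factors x - 6, (x - 6)^2.

Matrices are similar if and only if their invariant-factor lists agree; the partition into similarity classes is {M1, M4, M5}, {M2, M3}.

2 classes: {M1, M4, M5}, {M2, M3}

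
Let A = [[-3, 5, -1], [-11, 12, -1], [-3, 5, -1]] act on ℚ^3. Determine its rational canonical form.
The invariant factors of A (the non-unit diagonal entries of the Smith normal form of xI - A over ℚ[x]) are x(x - 6)(x - 2), each dividing the next. The characteristic polynomial is their product, x(x - 6)(x - 2).

The rational canonical form is the block-diagonal matrix of companion matrices C(f_i):
R = [[0, 0, 0], [1, 0, -12], [0, 1, 8]].

R = [[0, 0, 0], [1, 0, -12], [0, 1, 8]]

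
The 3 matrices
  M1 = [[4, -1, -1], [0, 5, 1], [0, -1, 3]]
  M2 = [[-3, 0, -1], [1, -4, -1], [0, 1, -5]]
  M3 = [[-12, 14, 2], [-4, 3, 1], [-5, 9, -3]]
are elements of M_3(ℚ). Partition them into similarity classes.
Characteristic polynomials: χ_{M1} = (x - 4)^3, χ_{M2} = (x + 4)^3, χ_{M3} = (x + 4)^3.

{M1}: invariant factors x - 4, (x - 4)^2.

{M2, M3}: invariant factors (x + 4)^3.

Matrices are similar if and only if their invariant-factor lists agree; the partition into similarity classes is {M1}, {M2, M3}.

2 classes: {M1}, {M2, M3}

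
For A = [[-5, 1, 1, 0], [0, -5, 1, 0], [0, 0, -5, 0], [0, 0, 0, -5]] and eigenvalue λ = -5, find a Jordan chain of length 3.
We seek v_1 ∈ ker((A + 5I)^3) \ ker((A + 5I)^2), then set v_{i+1} = (A + 5I) v_i.

One such chain is v_1 = [[-2, -1, 1, 0]]^T, v_2 = [[0, 1, 0, 0]]^T, v_3 = [[1, 0, 0, 0]]^T. Check: (A + 5I) v_3 = [[0, 0, 0, 0]]^T = 0.

v_1 = [[-2, -1, 1, 0]]^T, v_2 = [[0, 1, 0, 0]]^T, v_3 = [[1, 0, 0, 0]]^T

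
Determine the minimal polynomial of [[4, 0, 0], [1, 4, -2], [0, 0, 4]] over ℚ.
The characteristic polynomial factors as (x - 4)^3. The minimal polynomial is ∏(x - λ)^{k_λ} where k_λ is the size of the largest Jordan block at λ.

For λ = 4: rank(A - 4I) = 1, and the largest Jordan block has size 2 (the smallest k with rank((A - 4I)^k) = rank((A - 4I)^(k+1))).

So m_A(x) = (x - 4)^2.

m_A(x) = (x - 4)^2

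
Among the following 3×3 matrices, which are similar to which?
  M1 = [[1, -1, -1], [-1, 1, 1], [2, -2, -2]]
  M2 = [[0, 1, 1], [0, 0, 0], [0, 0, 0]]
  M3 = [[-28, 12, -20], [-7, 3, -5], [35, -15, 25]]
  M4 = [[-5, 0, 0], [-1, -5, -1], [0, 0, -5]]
2 classes: {M1, M2, M3}, {M4}

Characteristic polynomials: χ_{M1} = x^3, χ_{M2} = x^3, χ_{M3} = x^3, χ_{M4} = (x + 5)^3.

{M1, M2, M3}: invariant factors x, x^2.

{M4}: invariant factors x + 5, (x + 5)^2.

Matrices are similar if and only if their invariant-factor lists agree; the partition into similarity classes is {M1, M2, M3}, {M4}.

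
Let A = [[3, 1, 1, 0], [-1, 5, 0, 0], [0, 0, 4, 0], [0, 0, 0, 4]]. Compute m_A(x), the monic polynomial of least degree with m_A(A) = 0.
m_A(x) = (x - 4)^3

The characteristic polynomial factors as (x - 4)^4. The minimal polynomial is ∏(x - λ)^{k_λ} where k_λ is the size of the largest Jordan block at λ.

For λ = 4: rank(A - 4I) = 2, and the largest Jordan block has size 3 (the smallest k with rank((A - 4I)^k) = rank((A - 4I)^(k+1))).

So m_A(x) = (x - 4)^3.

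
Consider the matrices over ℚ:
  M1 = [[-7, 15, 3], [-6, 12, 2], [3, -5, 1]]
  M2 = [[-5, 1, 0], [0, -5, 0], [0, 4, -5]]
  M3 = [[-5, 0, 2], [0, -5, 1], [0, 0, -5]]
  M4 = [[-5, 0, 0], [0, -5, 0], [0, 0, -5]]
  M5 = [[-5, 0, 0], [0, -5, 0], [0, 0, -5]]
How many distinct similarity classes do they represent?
Characteristic polynomials: χ_{M1} = (x - 2)^3, χ_{M2} = (x + 5)^3, χ_{M3} = (x + 5)^3, χ_{M4} = (x + 5)^3, χ_{M5} = (x + 5)^3.

{M1}: invariant factors x - 2, (x - 2)^2.

{M2, M3}: invariant factors x + 5, (x + 5)^2.

{M4, M5}: invariant factors x + 5, x + 5, x + 5.

Matrices are similar if and only if their invariant-factor lists agree; the partition into similarity classes is {M1}, {M2, M3}, {M4, M5}.

3 classes: {M1}, {M2, M3}, {M4, M5}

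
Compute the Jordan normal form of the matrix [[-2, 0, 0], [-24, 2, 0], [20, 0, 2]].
J = [[-2, 0, 0], [0, 2, 0], [0, 0, 2]]

The characteristic polynomial is det(xI - A) = (x - 2)^2(x + 2), so the eigenvalues are -2 (algebraic multiplicity 1), 2 (algebraic multiplicity 2).

For λ = -2: algebraic multiplicity 1 gives one 1×1 block.

For λ = 2: rank(A - 2I) = 1. The eigenspace has dimension 3 - 1 = 2, so there are 2 Jordan blocks; the rank sequence gives block sizes [1, 1].

Assembling the blocks gives the Jordan form J above.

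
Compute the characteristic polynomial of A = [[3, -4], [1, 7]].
xI - A = [[x - 3, 4], [-1, x - 7]].

Expanding det(xI - A) along the first row:
det(xI - A) = + (x - 3)·det([[x - 7]]) - (4)·det([[-1]]).

Evaluating gives χ_A(x) = x^2 - 10x + 25 = (x - 5)^2.

χ_A(x) = (x - 5)^2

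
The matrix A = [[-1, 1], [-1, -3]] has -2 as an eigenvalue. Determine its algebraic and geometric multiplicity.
algebraic multiplicity 2, geometric multiplicity 1

The characteristic polynomial is (x + 2)^2, so the factor x + 2 appears with exponent 2: the algebraic multiplicity is 2.

rank(A + 2I) = 1, so the eigenspace has dimension 2 - 1 = 1: the geometric multiplicity is 1.

Since 1 < 2, A is not diagonalizable.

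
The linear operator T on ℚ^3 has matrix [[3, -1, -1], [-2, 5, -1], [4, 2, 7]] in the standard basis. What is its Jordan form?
The characteristic polynomial is det(xI - A) = (x - 5)^3, so the eigenvalues are 5 (algebraic multiplicity 3).

For λ = 5: rank(A - 5I) = 2, rank((A - 5I)^2) = 1, rank((A - 5I)^3) = 0. The eigenspace has dimension 3 - 2 = 1, so there is 1 Jordan block; the rank sequence gives block sizes [3].

Assembling the blocks gives the Jordan form J above.

J = [[5, 1, 0], [0, 5, 1], [0, 0, 5]]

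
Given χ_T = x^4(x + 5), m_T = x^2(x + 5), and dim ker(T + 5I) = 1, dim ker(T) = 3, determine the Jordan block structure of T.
λ = -5: algebraic multiplicity 1 (exponent in χ_T), largest block size 1 (exponent in m_T), 1 block (geometric multiplicity). This forces block sizes [1].
λ = 0: algebraic multiplicity 4 (exponent in χ_T), largest block size 2 (exponent in m_T), 3 blocks (geometric multiplicity). These force block sizes [2, 1, 1].

Jordan blocks: (-5, 1), (0, 2), (0, 1), (0, 1)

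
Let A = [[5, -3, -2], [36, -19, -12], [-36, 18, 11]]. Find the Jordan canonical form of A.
The characteristic polynomial is det(xI - A) = (x + 1)^3, so the eigenvalues are -1 (algebraic multiplicity 3).

For λ = -1: rank(A + I) = 1, rank((A + I)^2) = 0. The eigenspace has dimension 3 - 1 = 2, so there are 2 Jordan blocks; the rank sequence gives block sizes [2, 1].

Assembling the blocks gives the Jordan form J above.

J = [[-1, 1, 0], [0, -1, 0], [0, 0, -1]]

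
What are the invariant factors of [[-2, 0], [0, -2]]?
x + 2, x + 2

The Jordan structure of A has elementary divisors (x + 2), (x + 2). Arranging the block sizes at each eigenvalue in decreasing order and taking row products gives the invariant factors.

Invariant factors (smallest first, each dividing the next): x + 2, x + 2.

Check: the last factor x + 2 is the minimal polynomial, and the product (x + 2)^2 is the characteristic polynomial.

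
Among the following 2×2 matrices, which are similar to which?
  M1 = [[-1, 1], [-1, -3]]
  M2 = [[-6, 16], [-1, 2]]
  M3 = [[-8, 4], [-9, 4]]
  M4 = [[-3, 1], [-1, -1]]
Characteristic polynomials: χ_{M1} = (x + 2)^2, χ_{M2} = (x + 2)^2, χ_{M3} = (x + 2)^2, χ_{M4} = (x + 2)^2.

{M1, M2, M3, M4}: invariant factors (x + 2)^2.

Matrices are similar if and only if their invariant-factor lists agree; the partition into similarity classes is {M1, M2, M3, M4}.

1 class: {M1, M2, M3, M4}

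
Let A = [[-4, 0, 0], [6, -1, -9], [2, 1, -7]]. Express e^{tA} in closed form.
e^{tA} = [[e^{-4*t}, 0, 0], [6*t*e^{-4*t}, (3*t + 1)*e^{-4*t}, -9*t*e^{-4*t}], [2*t*e^{-4*t}, t*e^{-4*t}, (1 - 3*t)*e^{-4*t}]]

A has Jordan form J = [[-4, 1, 0], [0, -4, 0], [0, 0, -4]] with A = PJP^{-1}, so e^{tA} = P e^{tJ} P^{-1}.

For a Jordan block J_k(λ), e^{tJ_k(λ)} = e^{λt} · (I + tN + t^2 N^2/2! + ... + t^{k-1} N^{k-1}/(k-1)!) where N is the nilpotent superdiagonal part.

Assembling the blocks and conjugating back gives the entries of e^{tA} as shown above.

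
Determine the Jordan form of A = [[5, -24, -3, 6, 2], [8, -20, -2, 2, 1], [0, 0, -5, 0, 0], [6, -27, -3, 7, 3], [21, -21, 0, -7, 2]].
The characteristic polynomial is det(xI - A) = (x - 2)^2(x + 5)^3, so the eigenvalues are -5 (algebraic multiplicity 3), 2 (algebraic multiplicity 2).

For λ = -5: rank(A + 5I) = 3, rank((A + 5I)^2) = 2. The eigenspace has dimension 5 - 3 = 2, so there are 2 Jordan blocks; the rank sequence gives block sizes [2, 1].

For λ = 2: rank(A - 2I) = 4, rank((A - 2I)^2) = 3. The eigenspace has dimension 5 - 4 = 1, so there is 1 Jordan block; the rank sequence gives block sizes [2].

Assembling the blocks gives the Jordan form J above.

J = [[-5, 1, 0, 0, 0], [0, -5, 0, 0, 0], [0, 0, -5, 0, 0], [0, 0, 0, 2, 1], [0, 0, 0, 0, 2]]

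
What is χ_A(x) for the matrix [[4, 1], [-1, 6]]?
χ_A(x) = (x - 5)^2

xI - A = [[x - 4, -1], [1, x - 6]].

Expanding det(xI - A) along the first row:
det(xI - A) = + (x - 4)·det([[x - 6]]) - (-1)·det([[1]]).

Evaluating gives χ_A(x) = x^2 - 10x + 25 = (x - 5)^2.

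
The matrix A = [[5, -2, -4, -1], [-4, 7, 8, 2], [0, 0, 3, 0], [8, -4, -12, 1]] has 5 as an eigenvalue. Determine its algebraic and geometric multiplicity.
algebraic multiplicity 2, geometric multiplicity 1

The characteristic polynomial is (x - 5)^2(x - 3)^2, so the factor x - 5 appears with exponent 2: the algebraic multiplicity is 2.

rank(A - 5I) = 3, so the eigenspace has dimension 4 - 3 = 1: the geometric multiplicity is 1.

Since 1 < 2, A is not diagonalizable.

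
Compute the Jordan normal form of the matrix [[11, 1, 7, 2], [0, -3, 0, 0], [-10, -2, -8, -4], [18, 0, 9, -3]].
J = [[-3, 1, 0, 0], [0, -3, 0, 0], [0, 0, -3, 0], [0, 0, 0, 6]]

The characteristic polynomial is det(xI - A) = (x - 6)(x + 3)^3, so the eigenvalues are -3 (algebraic multiplicity 3), 6 (algebraic multiplicity 1).

For λ = -3: rank(A + 3I) = 2, rank((A + 3I)^2) = 1. The eigenspace has dimension 4 - 2 = 2, so there are 2 Jordan blocks; the rank sequence gives block sizes [2, 1].

For λ = 6: algebraic multiplicity 1 gives one 1×1 block.

Assembling the blocks gives the Jordan form J above.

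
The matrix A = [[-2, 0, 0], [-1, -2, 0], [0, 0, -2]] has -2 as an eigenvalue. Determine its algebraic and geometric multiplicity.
The characteristic polynomial is (x + 2)^3, so the factor x + 2 appears with exponent 3: the algebraic multiplicity is 3.

rank(A + 2I) = 1, so the eigenspace has dimension 3 - 1 = 2: the geometric multiplicity is 2.

Since 2 < 3, A is not diagonalizable.

algebraic multiplicity 3, geometric multiplicity 2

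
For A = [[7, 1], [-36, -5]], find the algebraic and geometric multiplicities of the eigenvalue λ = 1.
The characteristic polynomial is (x - 1)^2, so the factor x - 1 appears with exponent 2: the algebraic multiplicity is 2.

rank(A - I) = 1, so the eigenspace has dimension 2 - 1 = 1: the geometric multiplicity is 1.

Since 1 < 2, A is not diagonalizable.

algebraic multiplicity 2, geometric multiplicity 1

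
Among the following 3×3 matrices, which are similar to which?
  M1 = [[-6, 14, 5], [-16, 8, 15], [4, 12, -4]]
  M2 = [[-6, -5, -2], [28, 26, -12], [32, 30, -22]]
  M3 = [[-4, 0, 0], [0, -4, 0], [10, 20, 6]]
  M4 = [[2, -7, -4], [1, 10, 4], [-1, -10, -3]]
Characteristic polynomials: χ_{M1} = (x - 6)(x + 4)^2, χ_{M2} = (x - 6)(x + 4)^2, χ_{M3} = (x - 6)(x + 4)^2, χ_{M4} = (x - 3)^3.

{M1, M2}: invariant factors (x - 6)(x + 4)^2.

{M3}: invariant factors x + 4, (x - 6)(x + 4).

{M4}: invariant factors (x - 3)^3.

Matrices are similar if and only if their invariant-factor lists agree; the partition into similarity classes is {M1, M2}, {M3}, {M4}.

3 classes: {M1, M2}, {M3}, {M4}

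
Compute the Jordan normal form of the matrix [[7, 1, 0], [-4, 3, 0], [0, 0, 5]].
The characteristic polynomial is det(xI - A) = (x - 5)^3, so the eigenvalues are 5 (algebraic multiplicity 3).

For λ = 5: rank(A - 5I) = 1, rank((A - 5I)^2) = 0. The eigenspace has dimension 3 - 1 = 2, so there are 2 Jordan blocks; the rank sequence gives block sizes [2, 1].

Assembling the blocks gives the Jordan form J above.

J = [[5, 1, 0], [0, 5, 0], [0, 0, 5]]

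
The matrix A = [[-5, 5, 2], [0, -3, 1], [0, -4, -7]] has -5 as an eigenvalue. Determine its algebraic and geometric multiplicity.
algebraic multiplicity 3, geometric multiplicity 1

The characteristic polynomial is (x + 5)^3, so the factor x + 5 appears with exponent 3: the algebraic multiplicity is 3.

rank(A + 5I) = 2, so the eigenspace has dimension 3 - 2 = 1: the geometric multiplicity is 1.

Since 1 < 3, A is not diagonalizable.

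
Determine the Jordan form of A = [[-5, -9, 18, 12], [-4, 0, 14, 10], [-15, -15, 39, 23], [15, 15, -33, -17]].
The characteristic polynomial is det(xI - A) = (x - 6)^2(x - 4)(x - 1), so the eigenvalues are 1 (algebraic multiplicity 1), 4 (algebraic multiplicity 1), 6 (algebraic multiplicity 2).

For λ = 1: algebraic multiplicity 1 gives one 1×1 block.

For λ = 4: algebraic multiplicity 1 gives one 1×1 block.

For λ = 6: rank(A - 6I) = 3, rank((A - 6I)^2) = 2. The eigenspace has dimension 4 - 3 = 1, so there is 1 Jordan block; the rank sequence gives block sizes [2].

Assembling the blocks gives the Jordan form J above.

J = [[1, 0, 0, 0], [0, 4, 0, 0], [0, 0, 6, 1], [0, 0, 0, 6]]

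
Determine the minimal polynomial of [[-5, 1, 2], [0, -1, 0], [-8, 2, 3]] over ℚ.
m_A(x) = (x + 1)^2

The characteristic polynomial factors as (x + 1)^3. The minimal polynomial is ∏(x - λ)^{k_λ} where k_λ is the size of the largest Jordan block at λ.

For λ = -1: rank(A + I) = 1, and the largest Jordan block has size 2 (the smallest k with rank((A + I)^k) = rank((A + I)^(k+1))).

So m_A(x) = (x + 1)^2.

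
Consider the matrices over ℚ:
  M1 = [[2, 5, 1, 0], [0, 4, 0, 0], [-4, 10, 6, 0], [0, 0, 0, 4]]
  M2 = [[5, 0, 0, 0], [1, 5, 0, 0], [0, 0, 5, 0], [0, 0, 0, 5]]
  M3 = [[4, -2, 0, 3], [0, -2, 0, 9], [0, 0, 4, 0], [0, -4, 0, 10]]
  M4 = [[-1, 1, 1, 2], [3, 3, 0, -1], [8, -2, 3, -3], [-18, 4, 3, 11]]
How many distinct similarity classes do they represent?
Characteristic polynomials: χ_{M1} = (x - 4)^4, χ_{M2} = (x - 5)^4, χ_{M3} = (x - 4)^4, χ_{M4} = (x - 4)^4.

{M1, M3}: invariant factors x - 4, x - 4, (x - 4)^2.

{M2}: invariant factors x - 5, x - 5, (x - 5)^2.

{M4}: invariant factors (x - 4)^2, (x - 4)^2.

Matrices are similar if and only if their invariant-factor lists agree; the partition into similarity classes is {M1, M3}, {M2}, {M4}.

3 classes: {M1, M3}, {M2}, {M4}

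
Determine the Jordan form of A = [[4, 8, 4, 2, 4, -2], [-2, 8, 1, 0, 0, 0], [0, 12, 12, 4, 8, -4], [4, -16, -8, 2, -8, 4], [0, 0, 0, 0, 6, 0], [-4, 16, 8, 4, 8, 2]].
J = [[4, 0, 0, 0, 0, 0], [0, 6, 1, 0, 0, 0], [0, 0, 6, 0, 0, 0], [0, 0, 0, 6, 0, 0], [0, 0, 0, 0, 6, 0], [0, 0, 0, 0, 0, 6]]

The characteristic polynomial is det(xI - A) = (x - 6)^5(x - 4), so the eigenvalues are 4 (algebraic multiplicity 1), 6 (algebraic multiplicity 5).

For λ = 4: algebraic multiplicity 1 gives one 1×1 block.

For λ = 6: rank(A - 6I) = 2, rank((A - 6I)^2) = 1. The eigenspace has dimension 6 - 2 = 4, so there are 4 Jordan blocks; the rank sequence gives block sizes [2, 1, 1, 1].

Assembling the blocks gives the Jordan form J above.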